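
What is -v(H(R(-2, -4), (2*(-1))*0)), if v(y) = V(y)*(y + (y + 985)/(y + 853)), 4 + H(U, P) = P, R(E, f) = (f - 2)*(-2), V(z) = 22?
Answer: 17710/283 ≈ 62.580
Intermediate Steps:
R(E, f) = 4 - 2*f (R(E, f) = (-2 + f)*(-2) = 4 - 2*f)
H(U, P) = -4 + P
v(y) = 22*y + 22*(985 + y)/(853 + y) (v(y) = 22*(y + (y + 985)/(y + 853)) = 22*(y + (985 + y)/(853 + y)) = 22*y + 22*(985 + y)/(853 + y))
-v(H(R(-2, -4), (2*(-1))*0)) = -22*(985 + (-4 + (2*(-1))*0)**2 + 854*(-4 + (2*(-1))*0))/(853 + (-4 + (2*(-1))*0)) = -22*(985 + (-4 - 2*0)**2 + 854*(-4 - 2*0))/(853 + (-4 - 2*0)) = -22*(985 + (-4 + 0)**2 + 854*(-4 + 0))/(853 + (-4 + 0)) = -22*(985 + (-4)**2 + 854*(-4))/(853 - 4) = -22*(985 + 16 - 3416)/849 = -22*(-2415)/849 = -1*(-17710/283) = 17710/283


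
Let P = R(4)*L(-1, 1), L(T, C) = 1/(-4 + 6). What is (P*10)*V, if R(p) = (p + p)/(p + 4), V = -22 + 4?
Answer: -90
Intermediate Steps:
V = -18
L(T, C) = ½ (L(T, C) = 1/2 = ½)
R(p) = 2*p/(4 + p) (R(p) = (2*p)/(4 + p) = 2*p/(4 + p))
P = ½ (P = (2*4/(4 + 4))*(½) = (2*4/8)*(½) = (2*4*(⅛))*(½) = 1*(½) = ½ ≈ 0.50000)
(P*10)*V = ((½)*10)*(-18) = 5*(-18) = -90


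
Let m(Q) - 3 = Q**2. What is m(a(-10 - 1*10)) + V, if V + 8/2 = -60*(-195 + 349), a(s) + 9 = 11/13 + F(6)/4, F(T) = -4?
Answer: -1547568/169 ≈ -9157.2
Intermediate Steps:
a(s) = -119/13 (a(s) = -9 + (11/13 - 4/4) = -9 + (11*(1/13) - 4*1/4) = -9 + (11/13 - 1) = -9 - 2/13 = -119/13)
V = -9244 (V = -4 - 60*(-195 + 349) = -4 - 60*154 = -4 - 9240 = -9244)
m(Q) = 3 + Q**2
m(a(-10 - 1*10)) + V = (3 + (-119/13)**2) - 9244 = (3 + 14161/169) - 9244 = 14668/169 - 9244 = -1547568/169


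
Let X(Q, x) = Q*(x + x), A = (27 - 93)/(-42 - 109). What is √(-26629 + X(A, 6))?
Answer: I*√607048237/151 ≈ 163.17*I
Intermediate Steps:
A = 66/151 (A = -66/(-151) = -66*(-1/151) = 66/151 ≈ 0.43709)
X(Q, x) = 2*Q*x (X(Q, x) = Q*(2*x) = 2*Q*x)
√(-26629 + X(A, 6)) = √(-26629 + 2*(66/151)*6) = √(-26629 + 792/151) = √(-4020187/151) = I*√607048237/151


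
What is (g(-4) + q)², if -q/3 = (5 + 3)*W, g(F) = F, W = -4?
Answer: 8464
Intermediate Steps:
q = 96 (q = -3*(5 + 3)*(-4) = -24*(-4) = -3*(-32) = 96)
(g(-4) + q)² = (-4 + 96)² = 92² = 8464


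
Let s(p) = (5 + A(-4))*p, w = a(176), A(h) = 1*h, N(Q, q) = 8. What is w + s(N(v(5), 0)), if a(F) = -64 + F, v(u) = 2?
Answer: 120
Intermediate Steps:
A(h) = h
w = 112 (w = -64 + 176 = 112)
s(p) = p (s(p) = (5 - 4)*p = 1*p = p)
w + s(N(v(5), 0)) = 112 + 8 = 120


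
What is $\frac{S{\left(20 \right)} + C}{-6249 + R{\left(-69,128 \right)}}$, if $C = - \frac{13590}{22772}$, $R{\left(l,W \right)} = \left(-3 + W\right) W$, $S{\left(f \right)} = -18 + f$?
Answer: $\frac{15977}{111024886} \approx 0.0001439$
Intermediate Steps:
$R{\left(l,W \right)} = W \left(-3 + W\right)$
$C = - \frac{6795}{11386}$ ($C = \left(-13590\right) \frac{1}{22772} = - \frac{6795}{11386} \approx -0.59679$)
$\frac{S{\left(20 \right)} + C}{-6249 + R{\left(-69,128 \right)}} = \frac{\left(-18 + 20\right) - \frac{6795}{11386}}{-6249 + 128 \left(-3 + 128\right)} = \frac{2 - \frac{6795}{11386}}{-6249 + 128 \cdot 125} = \frac{15977}{11386 \left(-6249 + 16000\right)} = \frac{15977}{11386 \cdot 9751} = \frac{15977}{11386} \cdot \frac{1}{9751} = \frac{15977}{111024886}$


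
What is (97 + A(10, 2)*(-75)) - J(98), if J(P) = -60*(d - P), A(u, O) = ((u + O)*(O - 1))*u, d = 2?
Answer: -14663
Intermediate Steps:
A(u, O) = u*(-1 + O)*(O + u) (A(u, O) = ((O + u)*(-1 + O))*u = ((-1 + O)*(O + u))*u = u*(-1 + O)*(O + u))
J(P) = -120 + 60*P (J(P) = -60*(2 - P) = -120 + 60*P)
(97 + A(10, 2)*(-75)) - J(98) = (97 + (10*(2² - 1*2 - 1*10 + 2*10))*(-75)) - (-120 + 60*98) = (97 + (10*(4 - 2 - 10 + 20))*(-75)) - (-120 + 5880) = (97 + (10*12)*(-75)) - 1*5760 = (97 + 120*(-75)) - 5760 = (97 - 9000) - 5760 = -8903 - 5760 = -14663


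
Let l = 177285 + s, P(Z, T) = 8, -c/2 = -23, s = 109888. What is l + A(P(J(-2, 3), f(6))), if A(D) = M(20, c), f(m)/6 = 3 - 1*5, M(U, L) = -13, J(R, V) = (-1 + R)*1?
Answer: 287160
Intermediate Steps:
c = 46 (c = -2*(-23) = 46)
J(R, V) = -1 + R
f(m) = -12 (f(m) = 6*(3 - 1*5) = 6*(3 - 5) = 6*(-2) = -12)
A(D) = -13
l = 287173 (l = 177285 + 109888 = 287173)
l + A(P(J(-2, 3), f(6))) = 287173 - 13 = 287160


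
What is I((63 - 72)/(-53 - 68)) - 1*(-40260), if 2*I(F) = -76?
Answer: 40222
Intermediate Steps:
I(F) = -38 (I(F) = (½)*(-76) = -38)
I((63 - 72)/(-53 - 68)) - 1*(-40260) = -38 - 1*(-40260) = -38 + 40260 = 40222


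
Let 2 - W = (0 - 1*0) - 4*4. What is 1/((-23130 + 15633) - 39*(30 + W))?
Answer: -1/9369 ≈ -0.00010673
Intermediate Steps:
W = 18 (W = 2 - ((0 - 1*0) - 4*4) = 2 - ((0 + 0) - 16) = 2 - (0 - 16) = 2 - 1*(-16) = 2 + 16 = 18)
1/((-23130 + 15633) - 39*(30 + W)) = 1/((-23130 + 15633) - 39*(30 + 18)) = 1/(-7497 - 39*48) = 1/(-7497 - 1872) = 1/(-9369) = -1/9369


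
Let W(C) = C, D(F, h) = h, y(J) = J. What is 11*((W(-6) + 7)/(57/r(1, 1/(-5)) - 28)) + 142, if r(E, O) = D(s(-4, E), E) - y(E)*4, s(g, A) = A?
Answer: 6663/47 ≈ 141.77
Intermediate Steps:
r(E, O) = -3*E (r(E, O) = E - E*4 = E - 4*E = -3*E)
11*((W(-6) + 7)/(57/r(1, 1/(-5)) - 28)) + 142 = 11*((-6 + 7)/(57/((-3*1)) - 28)) + 142 = 11*(1/(57/(-3) - 28)) + 142 = 11*(1/(57*(-1/3) - 28)) + 142 = 11*(1/(-19 - 28)) + 142 = 11*(1/(-47)) + 142 = 11*(1*(-1/47)) + 142 = 11*(-1/47) + 142 = -11/47 + 142 = 6663/47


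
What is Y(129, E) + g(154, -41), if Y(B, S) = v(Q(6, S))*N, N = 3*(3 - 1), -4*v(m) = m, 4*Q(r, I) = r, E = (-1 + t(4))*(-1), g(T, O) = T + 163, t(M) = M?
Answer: 1259/4 ≈ 314.75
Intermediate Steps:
g(T, O) = 163 + T
E = -3 (E = (-1 + 4)*(-1) = 3*(-1) = -3)
Q(r, I) = r/4
v(m) = -m/4
N = 6 (N = 3*2 = 6)
Y(B, S) = -9/4 (Y(B, S) = -6/16*6 = -¼*3/2*6 = -3/8*6 = -9/4)
Y(129, E) + g(154, -41) = -9/4 + (163 + 154) = -9/4 + 317 = 1259/4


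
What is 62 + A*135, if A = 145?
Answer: 19637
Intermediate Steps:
62 + A*135 = 62 + 145*135 = 62 + 19575 = 19637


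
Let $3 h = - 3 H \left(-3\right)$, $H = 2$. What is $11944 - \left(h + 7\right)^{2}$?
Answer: $11775$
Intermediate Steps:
$h = 6$ ($h = \frac{\left(-3\right) 2 \left(-3\right)}{3} = \frac{\left(-6\right) \left(-3\right)}{3} = \frac{1}{3} \cdot 18 = 6$)
$11944 - \left(h + 7\right)^{2} = 11944 - \left(6 + 7\right)^{2} = 11944 - 13^{2} = 11944 - 169 = 11775$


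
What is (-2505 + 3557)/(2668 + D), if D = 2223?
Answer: 1052/4891 ≈ 0.21509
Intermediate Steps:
(-2505 + 3557)/(2668 + D) = (-2505 + 3557)/(2668 + 2223) = 1052/4891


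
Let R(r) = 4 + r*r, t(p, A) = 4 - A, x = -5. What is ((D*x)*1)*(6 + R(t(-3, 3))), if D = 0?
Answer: 0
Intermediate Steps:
R(r) = 4 + r**2
((D*x)*1)*(6 + R(t(-3, 3))) = ((0*(-5))*1)*(6 + (4 + (4 - 1*3)**2)) = (0*1)*(6 + (4 + (4 - 3)**2)) = 0*(6 + (4 + 1**2)) = 0*(6 + (4 + 1)) = 0*(6 + 5) = 0*11 = 0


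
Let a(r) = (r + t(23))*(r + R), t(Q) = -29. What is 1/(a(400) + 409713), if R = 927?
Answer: 1/902030 ≈ 1.1086e-6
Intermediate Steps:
a(r) = (-29 + r)*(927 + r) (a(r) = (r - 29)*(r + 927) = (-29 + r)*(927 + r))
1/(a(400) + 409713) = 1/((-26883 + 400**2 + 898*400) + 409713) = 1/((-26883 + 160000 + 359200) + 409713) = 1/(492317 + 409713) = 1/902030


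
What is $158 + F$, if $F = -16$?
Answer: $142$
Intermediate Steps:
$158 + F = 158 - 16 = 142$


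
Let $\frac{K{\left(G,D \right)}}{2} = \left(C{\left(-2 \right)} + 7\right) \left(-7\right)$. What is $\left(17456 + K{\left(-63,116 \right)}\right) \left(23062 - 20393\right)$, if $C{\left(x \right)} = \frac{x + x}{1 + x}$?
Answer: $46179038$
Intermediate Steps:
$C{\left(x \right)} = \frac{2 x}{1 + x}$
$K{\left(G,D \right)} = -154$ ($K{\left(G,D \right)} = 2 \left(2 \left(-2\right) \frac{1}{1 - 2} + 7\right) \left(-7\right) = 2 \left(2 \left(-2\right) \frac{1}{-1} + 7\right) \left(-7\right) = 2 \left(2 \left(-2\right) \left(-1\right) + 7\right) \left(-7\right) = 2 \left(4 + 7\right) \left(-7\right) = 2 \cdot 11 \left(-7\right) = 2 \left(-77\right) = -154$)
$\left(17456 + K{\left(-63,116 \right)}\right) \left(23062 - 20393\right) = \left(17456 - 154\right) \left(23062 - 20393\right) = 17302 \cdot 2669 = 46179038$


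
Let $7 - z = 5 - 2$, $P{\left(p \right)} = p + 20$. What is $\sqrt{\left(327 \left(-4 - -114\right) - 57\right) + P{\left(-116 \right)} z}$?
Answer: $\sqrt{35529} \approx 188.49$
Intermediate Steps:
$P{\left(p \right)} = 20 + p$
$z = 4$ ($z = 7 - \left(5 - 2\right) = 7 - 3 = 4$)
$\sqrt{\left(327 \left(-4 - -114\right) - 57\right) + P{\left(-116 \right)} z} = \sqrt{\left(327 \left(-4 - -114\right) - 57\right) + \left(20 - 116\right) 4} = \sqrt{\left(327 \left(-4 + 114\right) - 57\right) - 384} = \sqrt{\left(327 \cdot 110 - 57\right) - 384} = \sqrt{\left(35970 - 57\right) - 384} = \sqrt{35913 - 384} = \sqrt{35529}$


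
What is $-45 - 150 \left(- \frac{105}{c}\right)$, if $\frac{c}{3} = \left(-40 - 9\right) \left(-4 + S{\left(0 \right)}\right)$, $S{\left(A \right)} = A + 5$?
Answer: $- \frac{1065}{7} \approx -152.14$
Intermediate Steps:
$S{\left(A \right)} = 5 + A$
$c = -147$ ($c = 3 \left(-40 - 9\right) \left(-4 + \left(5 + 0\right)\right) = 3 \left(- 49 \left(-4 + 5\right)\right) = 3 \left(\left(-49\right) 1\right) = 3 \left(-49\right) = -147$)
$-45 - 150 \left(- \frac{105}{c}\right) = -45 - 150 \left(- \frac{105}{-147}\right) = -45 - 150 \left(\left(-105\right) \left(- \frac{1}{147}\right)\right) = -45 - \frac{750}{7} = - \frac{1065}{7}$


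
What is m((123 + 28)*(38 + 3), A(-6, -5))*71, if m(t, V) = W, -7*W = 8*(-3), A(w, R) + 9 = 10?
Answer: 1704/7 ≈ 243.43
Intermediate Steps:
A(w, R) = 1 (A(w, R) = -9 + 10 = 1)
W = 24/7 (W = -8*(-3)/7 = -⅐*(-24) = 24/7 ≈ 3.4286)
m(t, V) = 24/7
m((123 + 28)*(38 + 3), A(-6, -5))*71 = (24/7)*71 = 1704/7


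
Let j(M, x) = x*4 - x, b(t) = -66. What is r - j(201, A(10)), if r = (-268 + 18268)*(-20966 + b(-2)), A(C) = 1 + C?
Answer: -378576033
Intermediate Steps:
j(M, x) = 3*x (j(M, x) = 4*x - x = 3*x)
r = -378576000 (r = (-268 + 18268)*(-20966 - 66) = 18000*(-21032) = -378576000)
r - j(201, A(10)) = -378576000 - 3*(1 + 10) = -378576000 - 3*11 = -378576000 - 1*33 = -378576000 - 33 = -378576033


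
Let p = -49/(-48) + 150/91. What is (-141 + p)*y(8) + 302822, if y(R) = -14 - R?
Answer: 668009767/2184 ≈ 3.0587e+5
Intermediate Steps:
p = 11659/4368 (p = -49*(-1/48) + 150*(1/91) = 49/48 + 150/91 = 11659/4368 ≈ 2.6692)
(-141 + p)*y(8) + 302822 = (-141 + 11659/4368)*(-14 - 1*8) + 302822 = -604229*(-14 - 8)/4368 + 302822 = -604229/4368*(-22) + 302822 = 6646519/2184 + 302822 = 668009767/2184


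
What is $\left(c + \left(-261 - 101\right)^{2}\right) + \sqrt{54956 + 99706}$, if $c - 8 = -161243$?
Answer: $-30191 + \sqrt{154662} \approx -29798.0$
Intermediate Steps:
$c = -161235$ ($c = 8 - 161243 = -161235$)
$\left(c + \left(-261 - 101\right)^{2}\right) + \sqrt{54956 + 99706} = \left(-161235 + \left(-261 - 101\right)^{2}\right) + \sqrt{54956 + 99706} = \left(-161235 + \left(-362\right)^{2}\right) + \sqrt{154662} = \left(-161235 + 131044\right) + \sqrt{154662} = -30191 + \sqrt{154662}$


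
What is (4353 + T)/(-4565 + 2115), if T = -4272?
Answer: -81/2450 ≈ -0.033061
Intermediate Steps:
(4353 + T)/(-4565 + 2115) = (4353 - 4272)/(-4565 + 2115) = 81/(-2450) = 81*(-1/2450) = -81/2450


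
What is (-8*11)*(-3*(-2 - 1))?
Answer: -792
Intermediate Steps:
(-8*11)*(-3*(-2 - 1)) = -(-264)*(-3) = -88*9 = -792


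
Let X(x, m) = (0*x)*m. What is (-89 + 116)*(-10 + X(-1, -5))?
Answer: -270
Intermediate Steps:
X(x, m) = 0 (X(x, m) = 0*m = 0)
(-89 + 116)*(-10 + X(-1, -5)) = (-89 + 116)*(-10 + 0) = 27*(-10) = -270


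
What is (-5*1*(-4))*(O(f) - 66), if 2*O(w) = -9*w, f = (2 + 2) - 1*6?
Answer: -1140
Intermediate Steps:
f = -2 (f = 4 - 6 = -2)
O(w) = -9*w/2 (O(w) = (-9*w)/2 = -9*w/2)
(-5*1*(-4))*(O(f) - 66) = (-5*1*(-4))*(-9/2*(-2) - 66) = (-5*(-4))*(9 - 66) = 20*(-57) = -1140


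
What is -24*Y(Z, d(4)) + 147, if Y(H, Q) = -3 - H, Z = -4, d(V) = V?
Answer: 123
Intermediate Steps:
-24*Y(Z, d(4)) + 147 = -24*(-3 - 1*(-4)) + 147 = -24*(-3 + 4) + 147 = -24*1 + 147 = -24 + 147 = 123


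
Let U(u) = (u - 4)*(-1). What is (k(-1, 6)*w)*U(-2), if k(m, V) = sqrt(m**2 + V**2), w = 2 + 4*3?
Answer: 84*sqrt(37) ≈ 510.95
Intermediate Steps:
w = 14 (w = 2 + 12 = 14)
U(u) = 4 - u (U(u) = (-4 + u)*(-1) = 4 - u)
k(m, V) = sqrt(V**2 + m**2)
(k(-1, 6)*w)*U(-2) = (sqrt(6**2 + (-1)**2)*14)*(4 - 1*(-2)) = (sqrt(36 + 1)*14)*(4 + 2) = (sqrt(37)*14)*6 = (14*sqrt(37))*6 = 84*sqrt(37)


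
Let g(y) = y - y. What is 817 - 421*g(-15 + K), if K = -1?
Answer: 817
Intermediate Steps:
g(y) = 0
817 - 421*g(-15 + K) = 817 - 421*0 = 817 + 0 = 817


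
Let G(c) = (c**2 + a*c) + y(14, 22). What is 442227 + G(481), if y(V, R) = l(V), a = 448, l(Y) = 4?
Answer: 889080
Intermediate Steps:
y(V, R) = 4
G(c) = 4 + c**2 + 448*c (G(c) = (c**2 + 448*c) + 4 = 4 + c**2 + 448*c)
442227 + G(481) = 442227 + (4 + 481**2 + 448*481) = 442227 + (4 + 231361 + 215488) = 442227 + 446853 = 889080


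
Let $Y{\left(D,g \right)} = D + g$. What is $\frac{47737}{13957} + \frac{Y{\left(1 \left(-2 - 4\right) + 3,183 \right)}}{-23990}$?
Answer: $\frac{114269837}{33482843} \approx 3.4128$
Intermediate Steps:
$\frac{47737}{13957} + \frac{Y{\left(1 \left(-2 - 4\right) + 3,183 \right)}}{-23990} = \frac{47737}{13957} + \frac{\left(1 \left(-2 - 4\right) + 3\right) + 183}{-23990} = 47737 \cdot \frac{1}{13957} + \left(\left(1 \left(-2 - 4\right) + 3\right) + 183\right) \left(- \frac{1}{23990}\right) = \frac{47737}{13957} + \left(\left(1 \left(-6\right) + 3\right) + 183\right) \left(- \frac{1}{23990}\right) = \frac{47737}{13957} + \left(\left(-6 + 3\right) + 183\right) \left(- \frac{1}{23990}\right) = \frac{47737}{13957} + \left(-3 + 183\right) \left(- \frac{1}{23990}\right) = \frac{47737}{13957} + 180 \left(- \frac{1}{23990}\right) = \frac{47737}{13957} - \frac{18}{2399} = \frac{114269837}{33482843}$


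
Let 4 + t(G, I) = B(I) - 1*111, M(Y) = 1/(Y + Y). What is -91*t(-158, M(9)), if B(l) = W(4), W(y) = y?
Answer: 10101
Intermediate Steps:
M(Y) = 1/(2*Y)
B(l) = 4
t(G, I) = -111 (t(G, I) = -4 + (4 - 1*111) = -4 + (4 - 111) = -4 - 107 = -111)
-91*t(-158, M(9)) = -91*(-111) = 10101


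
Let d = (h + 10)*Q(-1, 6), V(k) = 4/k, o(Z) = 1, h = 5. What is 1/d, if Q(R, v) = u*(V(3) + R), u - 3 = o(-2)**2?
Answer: 1/20 ≈ 0.050000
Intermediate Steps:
u = 4 (u = 3 + 1**2 = 3 + 1 = 4)
Q(R, v) = 16/3 + 4*R (Q(R, v) = 4*(4/3 + R) = 16/3 + 4*R)
d = 20 (d = (5 + 10)*(16/3 + 4*(-1)) = 15*(16/3 - 4) = 15*(4/3) = 20)
1/d = 1/20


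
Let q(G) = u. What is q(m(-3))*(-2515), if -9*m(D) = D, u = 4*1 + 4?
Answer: -20120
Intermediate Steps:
u = 8 (u = 4 + 4 = 8)
m(D) = -D/9
q(G) = 8
q(m(-3))*(-2515) = 8*(-2515) = -20120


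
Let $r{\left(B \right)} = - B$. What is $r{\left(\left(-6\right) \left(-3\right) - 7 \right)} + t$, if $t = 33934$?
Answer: $33923$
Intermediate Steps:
$r{\left(\left(-6\right) \left(-3\right) - 7 \right)} + t = - (\left(-6\right) \left(-3\right) - 7) + 33934 = - (18 - 7) + 33934 = \left(-1\right) 11 + 33934 = -11 + 33934 = 33923$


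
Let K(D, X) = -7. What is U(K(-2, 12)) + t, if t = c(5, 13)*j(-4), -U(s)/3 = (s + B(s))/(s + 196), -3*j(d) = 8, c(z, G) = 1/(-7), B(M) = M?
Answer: 38/63 ≈ 0.60317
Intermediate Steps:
c(z, G) = -⅐ (c(z, G) = 1*(-⅐) = -⅐)
j(d) = -8/3 (j(d) = -⅓*8 = -8/3)
U(s) = -6*s/(196 + s) (U(s) = -3*(s + s)/(s + 196) = -3*2*s/(196 + s) = -6*s/(196 + s))
t = 8/21 (t = -⅐*(-8/3) = 8/21 ≈ 0.38095)
U(K(-2, 12)) + t = -6*(-7)/(196 - 7) + 8/21 = -6*(-7)/189 + 8/21 = -6*(-7)*1/189 + 8/21 = 2/9 + 8/21 = 38/63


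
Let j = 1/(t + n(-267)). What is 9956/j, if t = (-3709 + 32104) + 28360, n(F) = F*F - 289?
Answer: 1271928780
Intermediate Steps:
n(F) = -289 + F² (n(F) = F² - 289 = -289 + F²)
t = 56755 (t = 28395 + 28360 = 56755)
j = 1/127755 (j = 1/(56755 + (-289 + (-267)²)) = 1/(56755 + (-289 + 71289)) = 1/(56755 + 71000) = 1/127755 ≈ 7.8275e-6)
9956/j = 9956/(1/127755) = 9956*127755 = 1271928780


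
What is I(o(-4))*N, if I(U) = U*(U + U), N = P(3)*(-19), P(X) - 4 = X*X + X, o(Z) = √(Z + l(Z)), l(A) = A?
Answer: 4864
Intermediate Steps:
o(Z) = √2*√Z (o(Z) = √(Z + Z) = √(2*Z) = √2*√Z)
P(X) = 4 + X + X² (P(X) = 4 + (X*X + X) = 4 + (X² + X) = 4 + (X + X²) = 4 + X + X²)
N = -304 (N = (4 + 3 + 3²)*(-19) = (4 + 3 + 9)*(-19) = 16*(-19) = -304)
I(U) = 2*U² (I(U) = U*(2*U) = 2*U²)
I(o(-4))*N = (2*(√2*√(-4))²)*(-304) = (2*(√2*(2*I))²)*(-304) = (2*(2*I*√2)²)*(-304) = (2*(-8))*(-304) = -16*(-304) = 4864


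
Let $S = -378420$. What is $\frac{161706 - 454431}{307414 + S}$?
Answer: $\frac{292725}{71006} \approx 4.1225$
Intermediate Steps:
$\frac{161706 - 454431}{307414 + S} = \frac{161706 - 454431}{307414 - 378420} = - \frac{292725}{-71006} = \left(-292725\right) \left(- \frac{1}{71006}\right) = \frac{292725}{71006}$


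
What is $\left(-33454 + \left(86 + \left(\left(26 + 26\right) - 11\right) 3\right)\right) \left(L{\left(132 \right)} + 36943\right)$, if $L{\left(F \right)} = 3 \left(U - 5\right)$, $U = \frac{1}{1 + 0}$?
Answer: $-1227771095$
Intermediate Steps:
$U = 1$ ($U = 1^{-1} = 1$)
$L{\left(F \right)} = -12$ ($L{\left(F \right)} = 3 \left(1 - 5\right) = 3 \left(-4\right) = -12$)
$\left(-33454 + \left(86 + \left(\left(26 + 26\right) - 11\right) 3\right)\right) \left(L{\left(132 \right)} + 36943\right) = \left(-33454 + \left(86 + \left(\left(26 + 26\right) - 11\right) 3\right)\right) \left(-12 + 36943\right) = \left(-33454 + \left(86 + \left(52 - 11\right) 3\right)\right) 36931 = \left(-33454 + \left(86 + 41 \cdot 3\right)\right) 36931 = \left(-33454 + \left(86 + 123\right)\right) 36931 = \left(-33454 + 209\right) 36931 = \left(-33245\right) 36931 = -1227771095$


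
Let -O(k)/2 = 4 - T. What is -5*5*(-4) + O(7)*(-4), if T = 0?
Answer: 132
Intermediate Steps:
O(k) = -8 (O(k) = -2*(4 - 1*0) = -2*(4 + 0) = -2*4 = -8)
-5*5*(-4) + O(7)*(-4) = -5*5*(-4) - 8*(-4) = -25*(-4) + 32 = 100 + 32 = 132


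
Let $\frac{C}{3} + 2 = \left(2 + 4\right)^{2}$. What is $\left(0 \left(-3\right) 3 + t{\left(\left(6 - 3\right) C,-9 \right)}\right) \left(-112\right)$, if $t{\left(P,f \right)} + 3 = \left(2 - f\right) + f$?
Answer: $112$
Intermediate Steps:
$C = 102$ ($C = -6 + 3 \left(2 + 4\right)^{2} = -6 + 3 \cdot 6^{2} = -6 + 3 \cdot 36 = -6 + 108 = 102$)
$t{\left(P,f \right)} = -1$ ($t{\left(P,f \right)} = -3 + \left(\left(2 - f\right) + f\right) = -3 + 2 = -1$)
$\left(0 \left(-3\right) 3 + t{\left(\left(6 - 3\right) C,-9 \right)}\right) \left(-112\right) = \left(0 \left(-3\right) 3 - 1\right) \left(-112\right) = \left(0 \cdot 3 - 1\right) \left(-112\right) = \left(0 - 1\right) \left(-112\right) = \left(-1\right) \left(-112\right) = 112$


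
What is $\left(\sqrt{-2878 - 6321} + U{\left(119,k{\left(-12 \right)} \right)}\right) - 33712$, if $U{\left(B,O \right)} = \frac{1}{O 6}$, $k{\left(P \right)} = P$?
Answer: $- \frac{2427265}{72} + i \sqrt{9199} \approx -33712.0 + 95.911 i$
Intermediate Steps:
$U{\left(B,O \right)} = \frac{1}{6 O}$
$\left(\sqrt{-2878 - 6321} + U{\left(119,k{\left(-12 \right)} \right)}\right) - 33712 = \left(\sqrt{-2878 - 6321} + \frac{1}{6 \left(-12\right)}\right) - 33712 = \left(\sqrt{-9199} + \frac{1}{6} \left(- \frac{1}{12}\right)\right) - 33712 = \left(i \sqrt{9199} - \frac{1}{72}\right) - 33712 = \left(- \frac{1}{72} + i \sqrt{9199}\right) - 33712 = - \frac{2427265}{72} + i \sqrt{9199}$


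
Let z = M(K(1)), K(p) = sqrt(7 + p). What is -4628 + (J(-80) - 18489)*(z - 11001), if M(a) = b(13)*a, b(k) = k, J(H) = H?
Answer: 204272941 - 482794*sqrt(2) ≈ 2.0359e+8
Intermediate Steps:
M(a) = 13*a
z = 26*sqrt(2) (z = 13*sqrt(7 + 1) = 13*sqrt(8) = 13*(2*sqrt(2)) = 26*sqrt(2) ≈ 36.770)
-4628 + (J(-80) - 18489)*(z - 11001) = -4628 + (-80 - 18489)*(26*sqrt(2) - 11001) = -4628 - 18569*(-11001 + 26*sqrt(2)) = -4628 + (204277569 - 482794*sqrt(2)) = 204272941 - 482794*sqrt(2)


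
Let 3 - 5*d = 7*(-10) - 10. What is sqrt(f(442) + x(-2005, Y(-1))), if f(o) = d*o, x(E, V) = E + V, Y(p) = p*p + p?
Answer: sqrt(133305)/5 ≈ 73.022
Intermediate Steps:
Y(p) = p + p**2 (Y(p) = p**2 + p = p + p**2)
d = 83/5 (d = 3/5 - (7*(-10) - 10)/5 = 3/5 - (-70 - 10)/5 = 3/5 - 1/5*(-80) = 3/5 + 16 = 83/5 ≈ 16.600)
f(o) = 83*o/5
sqrt(f(442) + x(-2005, Y(-1))) = sqrt((83/5)*442 + (-2005 - (1 - 1))) = sqrt(36686/5 + (-2005 - 1*0)) = sqrt(36686/5 + (-2005 + 0)) = sqrt(36686/5 - 2005) = sqrt(26661/5) = sqrt(133305)/5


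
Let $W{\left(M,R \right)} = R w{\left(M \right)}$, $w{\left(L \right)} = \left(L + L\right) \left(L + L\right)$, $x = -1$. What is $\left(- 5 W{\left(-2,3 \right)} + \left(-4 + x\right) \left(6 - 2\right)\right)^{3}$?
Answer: $-17576000$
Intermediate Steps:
$w{\left(L \right)} = 4 L^{2}$ ($w{\left(L \right)} = 2 L 2 L = 4 L^{2}$)
$W{\left(M,R \right)} = 4 R M^{2}$ ($W{\left(M,R \right)} = R 4 M^{2} = 4 R M^{2}$)
$\left(- 5 W{\left(-2,3 \right)} + \left(-4 + x\right) \left(6 - 2\right)\right)^{3} = \left(- 5 \cdot 4 \cdot 3 \left(-2\right)^{2} + \left(-4 - 1\right) \left(6 - 2\right)\right)^{3} = \left(- 5 \cdot 4 \cdot 3 \cdot 4 - 20\right)^{3} = \left(\left(-5\right) 48 - 20\right)^{3} = \left(-240 - 20\right)^{3} = \left(-260\right)^{3} = -17576000$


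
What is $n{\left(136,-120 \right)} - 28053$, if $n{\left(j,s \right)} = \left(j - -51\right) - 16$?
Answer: $-27882$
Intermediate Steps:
$n{\left(j,s \right)} = 35 + j$ ($n{\left(j,s \right)} = \left(j + 51\right) - 16 = \left(51 + j\right) - 16 = 35 + j$)
$n{\left(136,-120 \right)} - 28053 = \left(35 + 136\right) - 28053 = 171 - 28053 = -27882$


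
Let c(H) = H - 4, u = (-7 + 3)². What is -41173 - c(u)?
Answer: -41185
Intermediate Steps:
u = 16 (u = (-4)² = 16)
c(H) = -4 + H
-41173 - c(u) = -41173 - (-4 + 16) = -41173 - 1*12 = -41173 - 12 = -41185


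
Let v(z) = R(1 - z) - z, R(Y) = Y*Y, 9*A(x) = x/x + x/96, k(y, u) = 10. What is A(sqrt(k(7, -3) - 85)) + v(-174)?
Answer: 277192/9 + 5*I*sqrt(3)/864 ≈ 30799.0 + 0.010023*I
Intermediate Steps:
A(x) = 1/9 + x/864 (A(x) = (x/x + x/96)/9 = (1 + x*(1/96))/9 = (1 + x/96)/9 = 1/9 + x/864)
R(Y) = Y**2
v(z) = (1 - z)**2 - z
A(sqrt(k(7, -3) - 85)) + v(-174) = (1/9 + sqrt(10 - 85)/864) + ((-1 - 174)**2 - 1*(-174)) = (1/9 + sqrt(-75)/864) + ((-175)**2 + 174) = (1/9 + (5*I*sqrt(3))/864) + (30625 + 174) = (1/9 + 5*I*sqrt(3)/864) + 30799 = 277192/9 + 5*I*sqrt(3)/864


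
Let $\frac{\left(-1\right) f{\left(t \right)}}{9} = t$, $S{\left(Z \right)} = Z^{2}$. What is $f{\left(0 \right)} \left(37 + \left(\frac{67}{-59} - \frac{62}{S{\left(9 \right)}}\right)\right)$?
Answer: $0$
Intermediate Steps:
$f{\left(t \right)} = - 9 t$
$f{\left(0 \right)} \left(37 + \left(\frac{67}{-59} - \frac{62}{S{\left(9 \right)}}\right)\right) = \left(-9\right) 0 \left(37 + \left(\frac{67}{-59} - \frac{62}{9^{2}}\right)\right) = 0 \left(37 - \left(\frac{67}{59} + \frac{62}{81}\right)\right) = 0 \left(37 - \frac{9085}{4779}\right) = 0 \cdot \frac{167738}{4779} = 0$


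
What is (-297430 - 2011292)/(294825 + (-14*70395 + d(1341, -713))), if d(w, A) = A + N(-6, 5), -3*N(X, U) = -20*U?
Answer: 3463083/1037077 ≈ 3.3393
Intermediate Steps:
N(X, U) = 20*U/3 (N(X, U) = -(-20)*U/3 = 20*U/3)
d(w, A) = 100/3 + A (d(w, A) = A + (20/3)*5 = A + 100/3 = 100/3 + A)
(-297430 - 2011292)/(294825 + (-14*70395 + d(1341, -713))) = (-297430 - 2011292)/(294825 + (-14*70395 + (100/3 - 713))) = -2308722/(294825 + (-985530 - 2039/3)) = -2308722/(294825 - 2958629/3) = -2308722/(-2074154/3) = -2308722*(-3/2074154) = 3463083/1037077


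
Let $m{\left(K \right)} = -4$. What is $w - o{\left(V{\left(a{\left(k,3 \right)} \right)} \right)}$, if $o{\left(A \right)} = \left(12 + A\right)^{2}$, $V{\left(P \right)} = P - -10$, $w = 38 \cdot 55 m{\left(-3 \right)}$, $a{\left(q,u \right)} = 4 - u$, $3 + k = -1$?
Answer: $-8889$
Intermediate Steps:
$k = -4$ ($k = -3 - 1 = -4$)
$w = -8360$ ($w = 38 \cdot 55 \left(-4\right) = 2090 \left(-4\right) = -8360$)
$V{\left(P \right)} = 10 + P$ ($V{\left(P \right)} = P + 10 = 10 + P$)
$w - o{\left(V{\left(a{\left(k,3 \right)} \right)} \right)} = -8360 - \left(12 + \left(10 + \left(4 - 3\right)\right)\right)^{2} = -8360 - \left(12 + \left(10 + 1\right)\right)^{2} = -8360 - \left(12 + 11\right)^{2} = -8360 - 23^{2} = -8360 - 529 = -8889$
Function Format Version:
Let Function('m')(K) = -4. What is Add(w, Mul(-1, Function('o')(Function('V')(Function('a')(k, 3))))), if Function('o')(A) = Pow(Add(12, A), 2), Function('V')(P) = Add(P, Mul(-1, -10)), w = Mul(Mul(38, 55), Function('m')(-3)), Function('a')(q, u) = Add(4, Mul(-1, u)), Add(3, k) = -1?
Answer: -8889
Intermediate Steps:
k = -4 (k = Add(-3, -1) = -4)
w = -8360 (w = Mul(Mul(38, 55), -4) = Mul(2090, -4) = -8360)
Function('V')(P) = Add(10, P) (Function('V')(P) = Add(P, 10) = Add(10, P))
Add(w, Mul(-1, Function('o')(Function('V')(Function('a')(k, 3))))) = Add(-8360, Mul(-1, Pow(Add(12, Add(10, Add(4, Mul(-1, 3)))), 2))) = Add(-8360, Mul(-1, Pow(Add(12, Add(10, Add(4, -3))), 2))) = Add(-8360, Mul(-1, Pow(Add(12, Add(10, 1)), 2))) = Add(-8360, Mul(-1, Pow(Add(12, 11), 2))) = Add(-8360, Mul(-1, Pow(23, 2))) = Add(-8360, Mul(-1, 529)) = Add(-8360, -529) = -8889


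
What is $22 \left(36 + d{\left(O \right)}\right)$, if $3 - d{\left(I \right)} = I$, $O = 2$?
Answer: $814$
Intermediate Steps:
$d{\left(I \right)} = 3 - I$
$22 \left(36 + d{\left(O \right)}\right) = 22 \left(36 + \left(3 - 2\right)\right) = 22 \left(36 + 1\right) = 22 \cdot 37 = 814$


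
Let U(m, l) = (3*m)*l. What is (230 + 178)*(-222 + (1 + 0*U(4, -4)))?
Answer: -90168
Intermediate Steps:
U(m, l) = 3*l*m
(230 + 178)*(-222 + (1 + 0*U(4, -4))) = (230 + 178)*(-222 + (1 + 0*(3*(-4)*4))) = 408*(-222 + (1 + 0*(-48))) = 408*(-222 + (1 + 0)) = 408*(-222 + 1) = 408*(-221) = -90168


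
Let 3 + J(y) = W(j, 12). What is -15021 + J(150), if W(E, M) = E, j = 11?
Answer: -15013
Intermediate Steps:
J(y) = 8 (J(y) = -3 + 11 = 8)
-15021 + J(150) = -15021 + 8 = -15013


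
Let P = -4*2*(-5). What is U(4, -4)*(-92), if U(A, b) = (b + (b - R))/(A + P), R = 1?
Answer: 207/11 ≈ 18.818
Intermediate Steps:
P = 40 (P = -8*(-5) = 40)
U(A, b) = (-1 + 2*b)/(40 + A) (U(A, b) = (b + (b - 1*1))/(A + 40) = (b + (b - 1))/(40 + A) = (b + (-1 + b))/(40 + A) = (-1 + 2*b)/(40 + A))
U(4, -4)*(-92) = ((-1 + 2*(-4))/(40 + 4))*(-92) = ((-1 - 8)/44)*(-92) = ((1/44)*(-9))*(-92) = -9/44*(-92) = 207/11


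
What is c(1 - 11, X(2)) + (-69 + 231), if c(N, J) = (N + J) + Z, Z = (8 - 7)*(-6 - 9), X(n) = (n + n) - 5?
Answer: 136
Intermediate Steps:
X(n) = -5 + 2*n (X(n) = 2*n - 5 = -5 + 2*n)
Z = -15 (Z = 1*(-15) = -15)
c(N, J) = -15 + J + N (c(N, J) = (N + J) - 15 = (J + N) - 15 = -15 + J + N)
c(1 - 11, X(2)) + (-69 + 231) = (-15 + (-5 + 2*2) + (1 - 11)) + (-69 + 231) = (-15 + (-5 + 4) - 10) + 162 = (-15 - 1 - 10) + 162 = -26 + 162 = 136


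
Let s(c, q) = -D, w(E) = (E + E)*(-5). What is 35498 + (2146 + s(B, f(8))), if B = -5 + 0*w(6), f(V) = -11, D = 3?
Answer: 37641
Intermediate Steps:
w(E) = -10*E (w(E) = (2*E)*(-5) = -10*E)
B = -5 (B = -5 + 0*(-10*6) = -5 + 0*(-60) = -5 + 0 = -5)
s(c, q) = -3 (s(c, q) = -1*3 = -3)
35498 + (2146 + s(B, f(8))) = 35498 + (2146 - 3) = 35498 + 2143 = 37641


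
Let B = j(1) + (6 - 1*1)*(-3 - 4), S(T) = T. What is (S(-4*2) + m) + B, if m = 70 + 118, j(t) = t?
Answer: 146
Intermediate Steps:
m = 188
B = -34 (B = 1 + (6 - 1*1)*(-3 - 4) = 1 + (6 - 1)*(-7) = 1 + 5*(-7) = 1 - 35 = -34)
(S(-4*2) + m) + B = (-4*2 + 188) - 34 = (-8 + 188) - 34 = 180 - 34 = 146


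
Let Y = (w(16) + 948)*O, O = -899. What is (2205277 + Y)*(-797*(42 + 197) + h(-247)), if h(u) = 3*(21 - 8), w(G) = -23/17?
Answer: -4384421193288/17 ≈ -2.5791e+11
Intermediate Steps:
w(G) = -23/17 (w(G) = -23*1/17 = -23/17)
h(u) = 39 (h(u) = 3*13 = 39)
Y = -14467607/17 (Y = (-23/17 + 948)*(-899) = (16093/17)*(-899) = -14467607/17 ≈ -8.5104e+5)
(2205277 + Y)*(-797*(42 + 197) + h(-247)) = (2205277 - 14467607/17)*(-797*(42 + 197) + 39) = 23022102*(-797*239 + 39)/17 = 23022102*(-190483 + 39)/17 = (23022102/17)*(-190444) = -4384421193288/17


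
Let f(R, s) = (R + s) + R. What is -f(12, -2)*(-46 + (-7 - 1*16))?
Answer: 1518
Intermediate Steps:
f(R, s) = s + 2*R
-f(12, -2)*(-46 + (-7 - 1*16)) = -(-2 + 2*12)*(-46 + (-7 - 1*16)) = -(-2 + 24)*(-46 + (-7 - 16)) = -22*(-46 - 23) = -22*(-69) = -1*(-1518) = 1518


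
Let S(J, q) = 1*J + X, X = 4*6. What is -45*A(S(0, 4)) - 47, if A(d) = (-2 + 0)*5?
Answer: 403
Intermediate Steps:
X = 24
S(J, q) = 24 + J (S(J, q) = 1*J + 24 = J + 24 = 24 + J)
A(d) = -10 (A(d) = -2*5 = -10)
-45*A(S(0, 4)) - 47 = -45*(-10) - 47 = 450 - 47 = 403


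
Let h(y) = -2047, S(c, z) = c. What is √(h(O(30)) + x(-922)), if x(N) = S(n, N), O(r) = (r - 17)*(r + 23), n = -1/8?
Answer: I*√32754/4 ≈ 45.245*I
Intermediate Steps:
n = -⅛ (n = -1*⅛ = -⅛ ≈ -0.12500)
O(r) = (-17 + r)*(23 + r)
x(N) = -⅛
√(h(O(30)) + x(-922)) = √(-2047 - ⅛) = √(-16377/8) = I*√32754/4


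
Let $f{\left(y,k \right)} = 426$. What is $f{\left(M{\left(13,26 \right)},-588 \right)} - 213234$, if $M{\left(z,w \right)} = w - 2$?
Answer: $-212808$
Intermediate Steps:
$M{\left(z,w \right)} = -2 + w$
$f{\left(M{\left(13,26 \right)},-588 \right)} - 213234 = 426 - 213234 = -212808$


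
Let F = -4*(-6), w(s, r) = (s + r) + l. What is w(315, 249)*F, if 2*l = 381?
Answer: 18108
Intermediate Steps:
l = 381/2 (l = (1/2)*381 = 381/2 ≈ 190.50)
w(s, r) = 381/2 + r + s (w(s, r) = (s + r) + 381/2 = (r + s) + 381/2 = 381/2 + r + s)
F = 24
w(315, 249)*F = (381/2 + 249 + 315)*24 = (1509/2)*24 = 18108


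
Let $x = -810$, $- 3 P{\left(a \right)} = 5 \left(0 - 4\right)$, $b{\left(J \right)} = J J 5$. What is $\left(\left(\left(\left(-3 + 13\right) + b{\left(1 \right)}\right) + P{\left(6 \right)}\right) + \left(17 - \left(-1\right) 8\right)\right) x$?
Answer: $-37800$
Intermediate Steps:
$b{\left(J \right)} = 5 J^{2}$ ($b{\left(J \right)} = J^{2} \cdot 5 = 5 J^{2}$)
$P{\left(a \right)} = \frac{20}{3}$ ($P{\left(a \right)} = - \frac{5 \left(0 - 4\right)}{3} = - \frac{5 \left(-4\right)}{3} = \left(- \frac{1}{3}\right) \left(-20\right) = \frac{20}{3}$)
$\left(\left(\left(\left(-3 + 13\right) + b{\left(1 \right)}\right) + P{\left(6 \right)}\right) + \left(17 - \left(-1\right) 8\right)\right) x = \left(\left(\left(\left(-3 + 13\right) + 5 \cdot 1^{2}\right) + \frac{20}{3}\right) + \left(17 - \left(-1\right) 8\right)\right) \left(-810\right) = \left(\left(\left(10 + 5 \cdot 1\right) + \frac{20}{3}\right) + \left(17 - -8\right)\right) \left(-810\right) = \left(\left(\left(10 + 5\right) + \frac{20}{3}\right) + \left(17 + 8\right)\right) \left(-810\right) = \left(\left(15 + \frac{20}{3}\right) + 25\right) \left(-810\right) = \left(\frac{65}{3} + 25\right) \left(-810\right) = \frac{140}{3} \left(-810\right) = -37800$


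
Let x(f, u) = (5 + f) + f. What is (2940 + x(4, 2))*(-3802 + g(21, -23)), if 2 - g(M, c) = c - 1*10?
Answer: -11123951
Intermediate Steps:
x(f, u) = 5 + 2*f
g(M, c) = 12 - c (g(M, c) = 2 - (c - 1*10) = 2 - (c - 10) = 2 - (-10 + c) = 2 + (10 - c) = 12 - c)
(2940 + x(4, 2))*(-3802 + g(21, -23)) = (2940 + (5 + 2*4))*(-3802 + (12 - 1*(-23))) = (2940 + (5 + 8))*(-3802 + (12 + 23)) = (2940 + 13)*(-3802 + 35) = 2953*(-3767) = -11123951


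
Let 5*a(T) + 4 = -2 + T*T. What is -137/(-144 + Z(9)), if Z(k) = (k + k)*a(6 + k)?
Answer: -685/3222 ≈ -0.21260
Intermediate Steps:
a(T) = -6/5 + T²/5 (a(T) = -⅘ + (-2 + T*T)/5 = -⅘ + (-2 + T²)/5 = -⅘ + (-⅖ + T²/5) = -6/5 + T²/5)
Z(k) = 2*k*(-6/5 + (6 + k)²/5) (Z(k) = (k + k)*(-6/5 + (6 + k)²/5) = (2*k)*(-6/5 + (6 + k)²/5) = 2*k*(-6/5 + (6 + k)²/5))
-137/(-144 + Z(9)) = -137/(-144 + (⅖)*9*(-6 + (6 + 9)²)) = -137/(-144 + (⅖)*9*(-6 + 15²)) = -137/(-144 + (⅖)*9*(-6 + 225)) = -137/(-144 + (⅖)*9*219) = -137/(-144 + 3942/5) = -137/3222/5 = -137*5/3222 = -685/3222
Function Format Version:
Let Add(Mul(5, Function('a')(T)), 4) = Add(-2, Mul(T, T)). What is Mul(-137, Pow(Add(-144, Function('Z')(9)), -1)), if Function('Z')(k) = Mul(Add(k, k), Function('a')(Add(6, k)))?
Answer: Rational(-685, 3222) ≈ -0.21260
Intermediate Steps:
Function('a')(T) = Add(Rational(-6, 5), Mul(Rational(1, 5), Pow(T, 2))) (Function('a')(T) = Add(Rational(-4, 5), Mul(Rational(1, 5), Add(-2, Mul(T, T)))) = Add(Rational(-4, 5), Mul(Rational(1, 5), Add(-2, Pow(T, 2)))) = Add(Rational(-4, 5), Add(Rational(-2, 5), Mul(Rational(1, 5), Pow(T, 2)))) = Add(Rational(-6, 5), Mul(Rational(1, 5), Pow(T, 2))))
Function('Z')(k) = Mul(2, k, Add(Rational(-6, 5), Mul(Rational(1, 5), Pow(Add(6, k), 2)))) (Function('Z')(k) = Mul(Add(k, k), Add(Rational(-6, 5), Mul(Rational(1, 5), Pow(Add(6, k), 2)))) = Mul(Mul(2, k), Add(Rational(-6, 5), Mul(Rational(1, 5), Pow(Add(6, k), 2)))) = Mul(2, k, Add(Rational(-6, 5), Mul(Rational(1, 5), Pow(Add(6, k), 2)))))
Mul(-137, Pow(Add(-144, Function('Z')(9)), -1)) = Mul(-137, Pow(Add(-144, Mul(Rational(2, 5), 9, Add(-6, Pow(Add(6, 9), 2)))), -1)) = Mul(-137, Pow(Add(-144, Mul(Rational(2, 5), 9, Add(-6, Pow(15, 2)))), -1)) = Mul(-137, Pow(Add(-144, Mul(Rational(2, 5), 9, Add(-6, 225))), -1)) = Mul(-137, Pow(Add(-144, Mul(Rational(2, 5), 9, 219)), -1)) = Mul(-137, Pow(Add(-144, Rational(3942, 5)), -1)) = Mul(-137, Pow(Rational(3222, 5), -1)) = Mul(-137, Rational(5, 3222)) = Rational(-685, 3222)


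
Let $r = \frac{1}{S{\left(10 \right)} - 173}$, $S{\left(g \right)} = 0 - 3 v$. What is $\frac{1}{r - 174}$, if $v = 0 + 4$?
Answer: $- \frac{185}{32191} \approx -0.0057469$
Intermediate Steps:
$v = 4$
$S{\left(g \right)} = -12$ ($S{\left(g \right)} = 0 - 12 = -12$)
$r = - \frac{1}{185}$ ($r = \frac{1}{-12 - 173} = \frac{1}{-185} = - \frac{1}{185} \approx -0.0054054$)
$\frac{1}{r - 174} = \frac{1}{- \frac{1}{185} - 174} = \frac{1}{- \frac{32191}{185}} = - \frac{185}{32191}$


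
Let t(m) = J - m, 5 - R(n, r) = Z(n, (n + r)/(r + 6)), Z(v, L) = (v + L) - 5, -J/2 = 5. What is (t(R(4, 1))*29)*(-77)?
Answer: 34133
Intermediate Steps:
J = -10 (J = -2*5 = -10)
Z(v, L) = -5 + L + v (Z(v, L) = (L + v) - 5 = -5 + L + v)
R(n, r) = 10 - n - (n + r)/(6 + r) (R(n, r) = 5 - (-5 + (n + r)/(r + 6) + n) = 5 - (-5 + (n + r)/(6 + r) + n) = 5 - (-5 + n + (n + r)/(6 + r)) = 5 + (5 - n - (n + r)/(6 + r)) = 10 - n - (n + r)/(6 + r))
t(m) = -10 - m
(t(R(4, 1))*29)*(-77) = ((-10 - (-1*4 - 1*1 + (6 + 1)*(10 - 1*4))/(6 + 1))*29)*(-77) = ((-10 - (-4 - 1 + 7*(10 - 4))/7)*29)*(-77) = ((-10 - (-4 - 1 + 7*6)/7)*29)*(-77) = ((-10 - (-4 - 1 + 42)/7)*29)*(-77) = ((-10 - 37/7)*29)*(-77) = -107/7*29*(-77) = -3103/7*(-77) = 34133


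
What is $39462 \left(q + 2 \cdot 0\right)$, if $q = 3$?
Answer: $118386$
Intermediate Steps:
$39462 \left(q + 2 \cdot 0\right) = 39462 \left(3 + 2 \cdot 0\right) = 39462 \left(3 + 0\right) = 39462 \cdot 3 = 118386$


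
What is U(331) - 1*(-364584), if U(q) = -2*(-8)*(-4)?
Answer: 364520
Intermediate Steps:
U(q) = -64 (U(q) = 16*(-4) = -64)
U(331) - 1*(-364584) = -64 - 1*(-364584) = -64 + 364584 = 364520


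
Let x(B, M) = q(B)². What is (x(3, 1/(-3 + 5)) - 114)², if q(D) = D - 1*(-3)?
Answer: 6084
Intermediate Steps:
q(D) = 3 + D (q(D) = D + 3 = 3 + D)
x(B, M) = (3 + B)²
(x(3, 1/(-3 + 5)) - 114)² = ((3 + 3)² - 114)² = (6² - 114)² = (36 - 114)² = (-78)² = 6084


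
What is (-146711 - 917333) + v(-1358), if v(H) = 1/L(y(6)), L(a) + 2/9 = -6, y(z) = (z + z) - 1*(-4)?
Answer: -59586473/56 ≈ -1.0640e+6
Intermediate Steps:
y(z) = 4 + 2*z (y(z) = 2*z + 4 = 4 + 2*z)
L(a) = -56/9 (L(a) = -2/9 - 6 = -56/9)
v(H) = -9/56 (v(H) = 1/(-56/9) = -9/56)
(-146711 - 917333) + v(-1358) = (-146711 - 917333) - 9/56 = -1064044 - 9/56 = -59586473/56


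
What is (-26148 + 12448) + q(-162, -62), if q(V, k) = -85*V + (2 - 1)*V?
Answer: -92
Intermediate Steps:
q(V, k) = -84*V (q(V, k) = -85*V + 1*V = -85*V + V = -84*V)
(-26148 + 12448) + q(-162, -62) = (-26148 + 12448) - 84*(-162) = -13700 + 13608 = -92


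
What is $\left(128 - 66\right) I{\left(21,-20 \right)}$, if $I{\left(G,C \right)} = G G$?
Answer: $27342$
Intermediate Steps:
$I{\left(G,C \right)} = G^{2}$
$\left(128 - 66\right) I{\left(21,-20 \right)} = \left(128 - 66\right) 21^{2} = 62 \cdot 441 = 27342$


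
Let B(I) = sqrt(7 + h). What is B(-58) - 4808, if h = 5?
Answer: -4808 + 2*sqrt(3) ≈ -4804.5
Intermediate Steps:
B(I) = 2*sqrt(3) (B(I) = sqrt(7 + 5) = sqrt(12) = 2*sqrt(3))
B(-58) - 4808 = 2*sqrt(3) - 4808 = -4808 + 2*sqrt(3)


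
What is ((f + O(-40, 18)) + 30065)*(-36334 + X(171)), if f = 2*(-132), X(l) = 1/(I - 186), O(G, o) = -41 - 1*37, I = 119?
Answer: -72357047017/67 ≈ -1.0800e+9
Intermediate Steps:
O(G, o) = -78 (O(G, o) = -41 - 37 = -78)
X(l) = -1/67 (X(l) = 1/(119 - 186) = 1/(-67) = -1/67)
f = -264
((f + O(-40, 18)) + 30065)*(-36334 + X(171)) = ((-264 - 78) + 30065)*(-36334 - 1/67) = (-342 + 30065)*(-2434379/67) = 29723*(-2434379/67) = -72357047017/67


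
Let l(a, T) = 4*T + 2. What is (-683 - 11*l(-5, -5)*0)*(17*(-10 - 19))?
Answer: 336719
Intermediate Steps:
l(a, T) = 2 + 4*T
(-683 - 11*l(-5, -5)*0)*(17*(-10 - 19)) = (-683 - 11*(2 + 4*(-5))*0)*(17*(-10 - 19)) = (-683 - 11*(2 - 20)*0)*(17*(-29)) = (-683 - 11*(-18)*0)*(-493) = (-683 + 198*0)*(-493) = (-683 + 0)*(-493) = -683*(-493) = 336719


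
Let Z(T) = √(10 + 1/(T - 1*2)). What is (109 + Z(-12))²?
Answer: (1526 + √1946)²/196 ≈ 12578.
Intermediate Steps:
Z(T) = √(10 + 1/(-2 + T)) (Z(T) = √(10 + 1/(T - 2)) = √(10 + 1/(-2 + T)))
(109 + Z(-12))² = (109 + √((-19 + 10*(-12))/(-2 - 12)))² = (109 + √((-19 - 120)/(-14)))² = (109 + √(-1/14*(-139)))² = (109 + √(139/14))² = (109 + √1946/14)²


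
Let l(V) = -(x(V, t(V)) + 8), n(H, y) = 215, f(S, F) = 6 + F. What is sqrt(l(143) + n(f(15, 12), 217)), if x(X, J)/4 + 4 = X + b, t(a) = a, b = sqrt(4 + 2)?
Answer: sqrt(-349 - 4*sqrt(6)) ≈ 18.942*I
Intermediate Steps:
b = sqrt(6) ≈ 2.4495
x(X, J) = -16 + 4*X + 4*sqrt(6) (x(X, J) = -16 + 4*(X + sqrt(6)) = -16 + (4*X + 4*sqrt(6)) = -16 + 4*X + 4*sqrt(6))
l(V) = 8 - 4*V - 4*sqrt(6) (l(V) = -((-16 + 4*V + 4*sqrt(6)) + 8) = -(-8 + 4*V + 4*sqrt(6)) = 8 - 4*V - 4*sqrt(6))
sqrt(l(143) + n(f(15, 12), 217)) = sqrt((8 - 4*143 - 4*sqrt(6)) + 215) = sqrt((8 - 572 - 4*sqrt(6)) + 215) = sqrt((-564 - 4*sqrt(6)) + 215) = sqrt(-349 - 4*sqrt(6))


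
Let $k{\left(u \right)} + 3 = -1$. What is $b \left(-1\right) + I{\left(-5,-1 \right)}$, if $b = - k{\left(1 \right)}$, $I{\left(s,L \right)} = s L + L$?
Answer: $0$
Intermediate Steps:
$I{\left(s,L \right)} = L + L s$ ($I{\left(s,L \right)} = L s + L = L + L s$)
$k{\left(u \right)} = -4$ ($k{\left(u \right)} = -3 - 1 = -4$)
$b = 4$ ($b = \left(-1\right) \left(-4\right) = 4$)
$b \left(-1\right) + I{\left(-5,-1 \right)} = 4 \left(-1\right) - \left(1 - 5\right) = -4 - -4 = -4 + 4 = 0$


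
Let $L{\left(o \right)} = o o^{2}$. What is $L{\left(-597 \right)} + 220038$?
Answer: $-212556135$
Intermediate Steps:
$L{\left(o \right)} = o^{3}$
$L{\left(-597 \right)} + 220038 = \left(-597\right)^{3} + 220038 = -212776173 + 220038 = -212556135$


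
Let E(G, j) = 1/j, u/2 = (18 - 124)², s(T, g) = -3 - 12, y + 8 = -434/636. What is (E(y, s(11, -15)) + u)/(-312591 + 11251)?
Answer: -17741/237900 ≈ -0.074573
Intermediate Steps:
y = -2761/318 (y = -8 - 434/636 = -8 - 434*1/636 = -8 - 217/318 = -2761/318 ≈ -8.6824)
s(T, g) = -15
u = 22472 (u = 2*(18 - 124)² = 2*(-106)² = 2*11236 = 22472)
(E(y, s(11, -15)) + u)/(-312591 + 11251) = (1/(-15) + 22472)/(-312591 + 11251) = (-1/15 + 22472)/(-301340) = (337079/15)*(-1/301340) = -17741/237900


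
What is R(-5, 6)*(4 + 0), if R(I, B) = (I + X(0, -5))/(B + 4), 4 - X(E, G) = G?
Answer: 8/5 ≈ 1.6000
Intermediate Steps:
X(E, G) = 4 - G
R(I, B) = (9 + I)/(4 + B) (R(I, B) = (I + (4 - 1*(-5)))/(B + 4) = (I + (4 + 5))/(4 + B) = (I + 9)/(4 + B) = (9 + I)/(4 + B))
R(-5, 6)*(4 + 0) = ((9 - 5)/(4 + 6))*(4 + 0) = (4/10)*4 = ((1/10)*4)*4 = (2/5)*4 = 8/5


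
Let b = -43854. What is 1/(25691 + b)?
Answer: -1/18163 ≈ -5.5057e-5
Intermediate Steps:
1/(25691 + b) = 1/(25691 - 43854) = 1/(-18163) = -1/18163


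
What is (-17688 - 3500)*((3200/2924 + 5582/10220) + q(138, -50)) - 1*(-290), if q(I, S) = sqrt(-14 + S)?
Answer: -64380738824/1867705 - 169504*I ≈ -34471.0 - 1.695e+5*I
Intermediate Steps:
(-17688 - 3500)*((3200/2924 + 5582/10220) + q(138, -50)) - 1*(-290) = (-17688 - 3500)*((3200/2924 + 5582/10220) + sqrt(-14 - 50)) - 1*(-290) = -21188*((3200*(1/2924) + 5582*(1/10220)) + sqrt(-64)) + 290 = -21188*((800/731 + 2791/5110) + 8*I) + 290 = -21188*(6128221/3735410 + 8*I) + 290 = (-64922373274/1867705 - 169504*I) + 290 = -64380738824/1867705 - 169504*I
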